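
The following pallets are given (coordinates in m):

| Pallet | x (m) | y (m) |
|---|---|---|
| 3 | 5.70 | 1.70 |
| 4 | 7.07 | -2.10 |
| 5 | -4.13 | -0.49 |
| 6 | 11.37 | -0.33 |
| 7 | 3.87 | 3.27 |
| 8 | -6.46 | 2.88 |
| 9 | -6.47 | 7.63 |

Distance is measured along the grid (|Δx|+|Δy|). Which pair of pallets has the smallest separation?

3 and 7

Pairwise distances:
3–7: 3.40 m
8–9: 4.76 m
3–4: 5.17 m
5–8: 5.70 m
4–6: 6.07 m
3–6: 7.70 m
4–7: 8.57 m
5–9: 10.46 m
7–8: 10.72 m
6–7: 11.10 m
5–7: 11.76 m
3–5: 12.02 m
4–5: 12.81 m
3–8: 13.34 m
7–9: 14.70 m
5–6: 15.66 m
3–9: 18.10 m
4–8: 18.51 m
6–8: 21.04 m
4–9: 23.27 m
6–9: 25.80 m
Closest pair: 3–7 at 3.40 m.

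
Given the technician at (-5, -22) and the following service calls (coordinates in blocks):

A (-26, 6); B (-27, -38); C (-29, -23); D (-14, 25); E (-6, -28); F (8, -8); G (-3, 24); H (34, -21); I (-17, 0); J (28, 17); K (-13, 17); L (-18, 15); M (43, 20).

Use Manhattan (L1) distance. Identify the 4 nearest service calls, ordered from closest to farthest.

E, C, F, I

Distances from (-5, -22):
A: |-21| + |28| = 21 + 28 = 49 blocks
B: |-22| + |-16| = 22 + 16 = 38 blocks
C: |-24| + |-1| = 24 + 1 = 25 blocks
D: |-9| + |47| = 9 + 47 = 56 blocks
E: |-1| + |-6| = 1 + 6 = 7 blocks
F: |13| + |14| = 13 + 14 = 27 blocks
G: |2| + |46| = 2 + 46 = 48 blocks
H: |39| + |1| = 39 + 1 = 40 blocks
I: |-12| + |22| = 12 + 22 = 34 blocks
J: |33| + |39| = 33 + 39 = 72 blocks
K: |-8| + |39| = 8 + 39 = 47 blocks
L: |-13| + |37| = 13 + 37 = 50 blocks
M: |48| + |42| = 48 + 42 = 90 blocks
Sorted: E (7 blocks) < C (25 blocks) < F (27 blocks) < I (34 blocks) < B (38 blocks) < H (40 blocks) < …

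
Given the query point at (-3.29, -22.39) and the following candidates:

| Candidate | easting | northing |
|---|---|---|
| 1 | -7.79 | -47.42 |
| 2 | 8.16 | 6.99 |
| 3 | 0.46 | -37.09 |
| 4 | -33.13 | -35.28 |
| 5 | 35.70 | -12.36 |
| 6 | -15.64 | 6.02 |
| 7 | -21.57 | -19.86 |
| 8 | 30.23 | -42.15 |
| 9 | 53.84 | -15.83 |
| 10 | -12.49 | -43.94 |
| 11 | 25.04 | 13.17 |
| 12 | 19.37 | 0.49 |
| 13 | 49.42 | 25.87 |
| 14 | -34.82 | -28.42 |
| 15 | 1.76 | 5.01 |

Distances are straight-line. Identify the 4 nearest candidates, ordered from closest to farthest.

Distances from (-3.29, -22.39):
1: √((-4.50)² + (-25.03)²) = √(20.2500 + 626.5009) = 25.43
2: √((11.45)² + (29.38)²) = √(131.1025 + 863.1844) = 31.53
3: √((3.75)² + (-14.70)²) = √(14.0625 + 216.0900) = 15.17
4: √((-29.84)² + (-12.89)²) = √(890.4256 + 166.1521) = 32.51
5: √((38.99)² + (10.03)²) = √(1520.2201 + 100.6009) = 40.26
6: √((-12.35)² + (28.41)²) = √(152.5225 + 807.1281) = 30.98
7: √((-18.28)² + (2.53)²) = √(334.1584 + 6.4009) = 18.45
8: √((33.52)² + (-19.76)²) = √(1123.5904 + 390.4576) = 38.91
9: √((57.13)² + (6.56)²) = √(3263.8369 + 43.0336) = 57.51
10: √((-9.20)² + (-21.55)²) = √(84.6400 + 464.4025) = 23.43
11: √((28.33)² + (35.56)²) = √(802.5889 + 1264.5136) = 45.47
12: √((22.66)² + (22.88)²) = √(513.4756 + 523.4944) = 32.20
13: √((52.71)² + (48.26)²) = √(2778.3441 + 2329.0276) = 71.47
14: √((-31.53)² + (-6.03)²) = √(994.1409 + 36.3609) = 32.10
15: √((5.05)² + (27.40)²) = √(25.5025 + 750.7600) = 27.86
Sorted: 3 (15.17) < 7 (18.45) < 10 (23.43) < 1 (25.43) < 15 (27.86) < 6 (30.98) < …

3, 7, 10, 1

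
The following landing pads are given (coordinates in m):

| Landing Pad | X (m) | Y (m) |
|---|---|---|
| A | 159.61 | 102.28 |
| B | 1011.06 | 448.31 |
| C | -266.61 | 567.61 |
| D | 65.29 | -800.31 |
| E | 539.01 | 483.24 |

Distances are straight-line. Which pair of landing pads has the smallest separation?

Pairwise distances:
B–E: 473.34 m
A–E: 537.66 m
A–C: 631.03 m
C–E: 810.03 m
A–D: 907.50 m
A–B: 919.08 m
B–C: 1283.23 m
D–E: 1368.18 m
C–D: 1407.61 m
B–D: 1566.38 m
Closest pair: B–E at 473.34 m.

B and E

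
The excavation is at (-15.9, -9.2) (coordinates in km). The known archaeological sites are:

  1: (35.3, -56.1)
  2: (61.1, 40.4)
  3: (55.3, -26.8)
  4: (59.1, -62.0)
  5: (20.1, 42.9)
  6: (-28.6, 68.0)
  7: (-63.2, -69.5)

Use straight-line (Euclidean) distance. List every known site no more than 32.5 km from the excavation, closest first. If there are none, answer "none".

Distances from (-15.9, -9.2):
1: √((51.2)² + (-46.9)²) = √(2621.440 + 2199.610) = 69.4 km
2: √((77.0)² + (49.6)²) = √(5929.000 + 2460.160) = 91.6 km
3: √((71.2)² + (-17.6)²) = √(5069.440 + 309.760) = 73.3 km
4: √((75.0)² + (-52.8)²) = √(5625.000 + 2787.840) = 91.7 km
5: √((36.0)² + (52.1)²) = √(1296.000 + 2714.410) = 63.3 km
6: √((-12.7)² + (77.2)²) = √(161.290 + 5959.840) = 78.2 km
7: √((-47.3)² + (-60.3)²) = √(2237.290 + 3636.090) = 76.6 km
Threshold 32.5 km: none within range.

none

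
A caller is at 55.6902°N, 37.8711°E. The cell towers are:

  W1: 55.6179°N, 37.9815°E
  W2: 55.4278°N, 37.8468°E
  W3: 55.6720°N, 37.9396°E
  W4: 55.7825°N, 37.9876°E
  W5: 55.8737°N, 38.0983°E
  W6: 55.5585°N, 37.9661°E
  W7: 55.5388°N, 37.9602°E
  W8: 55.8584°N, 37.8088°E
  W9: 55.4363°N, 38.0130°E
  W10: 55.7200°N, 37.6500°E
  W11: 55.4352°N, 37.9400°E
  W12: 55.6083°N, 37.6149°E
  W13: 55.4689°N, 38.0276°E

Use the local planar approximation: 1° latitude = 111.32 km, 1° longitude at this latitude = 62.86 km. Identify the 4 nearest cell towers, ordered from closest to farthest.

W3, W1, W4, W10

Distances from 55.6902°N, 37.8711°E:
W1: √((-0.0723·111.32)² + (0.1104·62.86)²) = √(64.777322 + 48.160047) = 10.6272 km
W2: √((-0.2624·111.32)² + (-0.0243·62.86)²) = √(853.245599 + 2.333250) = 29.2503 km
W3: √((-0.0182·111.32)² + (0.0685·62.86)²) = √(4.104773 + 18.540861) = 4.7587 km
W4: √((0.0923·111.32)² + (0.1165·62.86)²) = √(105.572255 + 53.629112) = 12.6175 km
W5: √((0.1835·111.32)² + (0.2272·62.86)²) = √(417.271317 + 203.969583) = 24.9247 km
W6: √((-0.1317·111.32)² + (0.0950·62.86)²) = √(214.940347 + 35.661201) = 15.8304 km
W7: √((-0.1514·111.32)² + (0.0891·62.86)²) = √(284.052192 + 31.369252) = 17.7601 km
W8: √((0.1682·111.32)² + (-0.0623·62.86)²) = √(350.589075 + 15.336450) = 19.1292 km
W9: √((-0.2539·111.32)² + (0.1419·62.86)²) = √(798.862062 + 79.563439) = 29.6382 km
W10: √((0.0298·111.32)² + (-0.2211·62.86)²) = √(11.004718 + 193.164022) = 14.2888 km
W11: √((-0.2550·111.32)² + (0.0689·62.86)²) = √(805.799060 + 18.758029) = 28.7151 km
W12: √((-0.0819·111.32)² + (-0.2562·62.86)²) = √(83.121658 + 259.362393) = 18.5063 km
W13: √((-0.2213·111.32)² + (0.1565·62.86)²) = √(606.888940 + 96.778177) = 26.5267 km
Sorted: W3 (4.7587 km) < W1 (10.6272 km) < W4 (12.6175 km) < W10 (14.2888 km) < W6 (15.8304 km) < W7 (17.7601 km) < …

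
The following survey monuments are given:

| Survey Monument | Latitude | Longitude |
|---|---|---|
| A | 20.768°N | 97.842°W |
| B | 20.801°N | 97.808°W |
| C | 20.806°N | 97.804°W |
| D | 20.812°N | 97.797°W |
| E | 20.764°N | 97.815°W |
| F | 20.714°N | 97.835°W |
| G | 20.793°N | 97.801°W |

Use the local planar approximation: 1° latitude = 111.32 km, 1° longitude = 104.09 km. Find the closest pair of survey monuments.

Pairwise distances:
B–C: √((0.005·111.32)² + (0.004·104.09)²) = √(0.30980 + 0.17336) = 0.695 km
C–D: √((0.006·111.32)² + (0.007·104.09)²) = √(0.44612 + 0.53090) = 0.988 km
B–G: √((-0.008·111.32)² + (0.007·104.09)²) = √(0.79310 + 0.53090) = 1.151 km
C–G: √((-0.013·111.32)² + (0.003·104.09)²) = √(2.09427 + 0.09751) = 1.480 km
B–D: √((0.011·111.32)² + (0.011·104.09)²) = √(1.49945 + 1.31100) = 1.676 km
D–G: √((-0.019·111.32)² + (-0.004·104.09)²) = √(4.47356 + 0.17336) = 2.156 km
A–E: √((-0.004·111.32)² + (0.027·104.09)²) = √(0.19827 + 7.89852) = 2.845 km
E–G: √((0.029·111.32)² + (0.014·104.09)²) = √(10.42179 + 2.12361) = 3.542 km
B–E: √((-0.037·111.32)² + (-0.007·104.09)²) = √(16.96484 + 0.53090) = 4.183 km
C–E: √((-0.042·111.32)² + (-0.011·104.09)²) = √(21.85974 + 1.31100) = 4.814 km
A–G: √((0.025·111.32)² + (0.041·104.09)²) = √(7.74509 + 18.21318) = 5.095 km
A–B: √((0.033·111.32)² + (0.034·104.09)²) = √(13.49504 + 12.52495) = 5.101 km
D–E: √((-0.048·111.32)² + (-0.018·104.09)²) = √(28.55150 + 3.51045) = 5.662 km
A–C: √((0.038·111.32)² + (0.038·104.09)²) = √(17.89425 + 15.64535) = 5.791 km
E–F: √((-0.050·111.32)² + (-0.020·104.09)²) = √(30.98036 + 4.33389) = 5.943 km
A–F: √((-0.054·111.32)² + (0.007·104.09)²) = √(36.13549 + 0.53090) = 6.055 km
A–D: √((0.044·111.32)² + (0.045·104.09)²) = √(23.99119 + 21.94032) = 6.777 km
F–G: √((0.079·111.32)² + (0.034·104.09)²) = √(77.33936 + 12.52495) = 9.480 km
B–F: √((-0.087·111.32)² + (-0.027·104.09)²) = √(93.79613 + 7.89852) = 10.084 km
C–F: √((-0.092·111.32)² + (-0.031·104.09)²) = √(104.88709 + 10.41217) = 10.738 km
D–F: √((-0.098·111.32)² + (-0.038·104.09)²) = √(119.01414 + 15.64535) = 11.604 km
Closest pair: B–C at 0.695 km.

B and C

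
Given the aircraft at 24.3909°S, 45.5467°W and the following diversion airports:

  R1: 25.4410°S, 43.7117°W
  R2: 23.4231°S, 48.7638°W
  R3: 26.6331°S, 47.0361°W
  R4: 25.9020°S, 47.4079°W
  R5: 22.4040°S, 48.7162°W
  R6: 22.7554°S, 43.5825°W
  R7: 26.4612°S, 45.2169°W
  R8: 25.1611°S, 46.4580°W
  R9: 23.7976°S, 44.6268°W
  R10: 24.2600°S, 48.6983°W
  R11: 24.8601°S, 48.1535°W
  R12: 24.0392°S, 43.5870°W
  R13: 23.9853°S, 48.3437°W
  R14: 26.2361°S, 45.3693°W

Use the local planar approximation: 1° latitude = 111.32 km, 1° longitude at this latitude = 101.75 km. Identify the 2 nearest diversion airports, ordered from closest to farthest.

R9, R8

Distances from 24.3909°S, 45.5467°W:
R1: 220.2862 km
R2: 344.6134 km
R3: 292.0057 km
R4: 253.2986 km
R5: 391.0568 km
R6: 270.3520 km
R7: 232.8960 km
R8: 126.2894 km
R9: 114.5558 km
R10: 321.0062 km
R11: 270.3357 km
R12: 203.2067 km
R13: 288.1542 km
R14: 206.1992 km
Sorted: R9 (114.5558 km) < R8 (126.2894 km) < R12 (203.2067 km) < R14 (206.1992 km) < …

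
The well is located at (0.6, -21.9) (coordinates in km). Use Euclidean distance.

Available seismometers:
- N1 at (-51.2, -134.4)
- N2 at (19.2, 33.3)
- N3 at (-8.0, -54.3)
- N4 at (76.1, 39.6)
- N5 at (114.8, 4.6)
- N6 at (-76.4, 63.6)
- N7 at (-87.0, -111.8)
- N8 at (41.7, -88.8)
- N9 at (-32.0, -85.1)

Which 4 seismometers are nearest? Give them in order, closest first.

N3, N2, N9, N8

Distances from (0.6, -21.9):
N1: √((-51.8)² + (-112.5)²) = √(2683.240 + 12656.250) = 123.9 km
N2: √((18.6)² + (55.2)²) = √(345.960 + 3047.040) = 58.2 km
N3: √((-8.6)² + (-32.4)²) = √(73.960 + 1049.760) = 33.5 km
N4: √((75.5)² + (61.5)²) = √(5700.250 + 3782.250) = 97.4 km
N5: √((114.2)² + (26.5)²) = √(13041.640 + 702.250) = 117.2 km
N6: √((-77.0)² + (85.5)²) = √(5929.000 + 7310.250) = 115.1 km
N7: √((-87.6)² + (-89.9)²) = √(7673.760 + 8082.010) = 125.5 km
N8: √((41.1)² + (-66.9)²) = √(1689.210 + 4475.610) = 78.5 km
N9: √((-32.6)² + (-63.2)²) = √(1062.760 + 3994.240) = 71.1 km
Sorted: N3 (33.5 km) < N2 (58.2 km) < N9 (71.1 km) < N8 (78.5 km) < N4 (97.4 km) < N6 (115.1 km) < …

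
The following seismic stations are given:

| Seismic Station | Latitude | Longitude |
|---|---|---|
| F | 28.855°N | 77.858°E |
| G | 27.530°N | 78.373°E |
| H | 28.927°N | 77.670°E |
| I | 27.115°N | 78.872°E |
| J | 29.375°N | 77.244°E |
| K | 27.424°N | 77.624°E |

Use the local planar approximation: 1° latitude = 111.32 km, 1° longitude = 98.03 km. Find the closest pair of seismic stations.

F and H

Pairwise distances:
F–G: √((-1.325·111.32)² + (0.515·98.03)²) = √(21755.95500 + 2548.78066) = 155.900 km
F–H: √((0.072·111.32)² + (-0.188·98.03)²) = √(64.24087 + 339.65163) = 20.097 km
F–I: √((-1.740·111.32)² + (1.014·98.03)²) = √(37518.45033 + 9880.84110) = 217.714 km
F–J: √((0.520·111.32)² + (-0.614·98.03)²) = √(3350.83530 + 3622.88666) = 83.509 km
F–K: √((-1.431·111.32)² + (-0.234·98.03)²) = √(25376.14591 + 526.19864) = 160.942 km
G–H: √((1.397·111.32)² + (-0.703·98.03)²) = √(24184.61664 + 4749.28963) = 170.100 km
G–I: √((-0.415·111.32)² + (0.499·98.03)²) = √(2134.23672 + 2392.86995) = 67.284 km
G–J: √((1.845·111.32)² + (-1.129·98.03)²) = √(42183.16253 + 12249.14820) = 233.307 km
G–K: √((-0.106·111.32)² + (-0.749·98.03)²) = √(139.23811 + 5391.15279) = 74.367 km
H–I: √((-1.812·111.32)² + (1.202·98.03)²) = √(40687.66640 + 13884.39436) = 233.607 km
H–J: √((0.448·111.32)² + (-0.426·98.03)²) = √(2487.15255 + 1743.96275) = 65.047 km
H–K: √((-1.503·111.32)² + (-0.046·98.03)²) = √(27993.96121 + 20.33451) = 167.375 km
I–J: √((2.260·111.32)² + (-1.628·98.03)²) = √(63294.10652 + 25469.87458) = 297.933 km
I–K: √((0.309·111.32)² + (-1.248·98.03)²) = √(1183.21415 + 14967.42794) = 127.085 km
J–K: √((-1.951·111.32)² + (0.380·98.03)²) = √(47169.46322 + 1387.66680) = 220.357 km
Closest pair: F–H at 20.097 km.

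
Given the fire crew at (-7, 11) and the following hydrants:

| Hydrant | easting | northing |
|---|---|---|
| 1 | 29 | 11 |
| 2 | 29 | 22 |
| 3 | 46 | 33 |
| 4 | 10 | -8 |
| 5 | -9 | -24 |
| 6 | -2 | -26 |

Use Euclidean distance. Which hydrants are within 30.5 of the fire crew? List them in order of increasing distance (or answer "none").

Distances from (-7, 11):
1: 36.0
2: 37.6
3: 57.4
4: 25.5
5: 35.1
6: 37.3
Threshold 30.5: 4 (25.5) is within range.

4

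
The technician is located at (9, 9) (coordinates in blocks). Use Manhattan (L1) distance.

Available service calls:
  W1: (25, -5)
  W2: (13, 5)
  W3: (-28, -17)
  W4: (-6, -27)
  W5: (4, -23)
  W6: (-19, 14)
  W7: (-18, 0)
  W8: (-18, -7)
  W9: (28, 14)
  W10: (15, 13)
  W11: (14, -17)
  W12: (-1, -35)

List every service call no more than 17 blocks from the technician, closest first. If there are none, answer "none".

Distances from (9, 9):
W1: |16| + |-14| = 16 + 14 = 30 blocks
W2: |4| + |-4| = 4 + 4 = 8 blocks
W3: |-37| + |-26| = 37 + 26 = 63 blocks
W4: |-15| + |-36| = 15 + 36 = 51 blocks
W5: |-5| + |-32| = 5 + 32 = 37 blocks
W6: |-28| + |5| = 28 + 5 = 33 blocks
W7: |-27| + |-9| = 27 + 9 = 36 blocks
W8: |-27| + |-16| = 27 + 16 = 43 blocks
W9: |19| + |5| = 19 + 5 = 24 blocks
W10: |6| + |4| = 6 + 4 = 10 blocks
W11: |5| + |-26| = 5 + 26 = 31 blocks
W12: |-10| + |-44| = 10 + 44 = 54 blocks
Threshold 17 blocks: W2 (8 blocks), W10 (10 blocks) are within range.

W2, W10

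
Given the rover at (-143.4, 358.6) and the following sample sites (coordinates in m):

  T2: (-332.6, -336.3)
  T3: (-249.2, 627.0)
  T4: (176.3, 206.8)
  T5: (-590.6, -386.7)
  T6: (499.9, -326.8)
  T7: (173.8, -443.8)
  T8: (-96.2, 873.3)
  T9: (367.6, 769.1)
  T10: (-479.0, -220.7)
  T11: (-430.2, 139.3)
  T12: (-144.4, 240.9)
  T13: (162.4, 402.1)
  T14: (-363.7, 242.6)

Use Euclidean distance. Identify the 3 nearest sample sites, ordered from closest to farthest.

T12, T14, T3

Distances from (-143.4, 358.6):
T2: √((-189.2)² + (-694.9)²) = √(35796.640 + 482886.010) = 720.2 m
T3: √((-105.8)² + (268.4)²) = √(11193.640 + 72038.560) = 288.5 m
T4: √((319.7)² + (-151.8)²) = √(102208.090 + 23043.240) = 353.9 m
T5: √((-447.2)² + (-745.3)²) = √(199987.840 + 555472.090) = 869.2 m
T6: √((643.3)² + (-685.4)²) = √(413834.890 + 469773.160) = 940.0 m
T7: √((317.2)² + (-802.4)²) = √(100615.840 + 643845.760) = 862.8 m
T8: √((47.2)² + (514.7)²) = √(2227.840 + 264916.090) = 516.9 m
T9: √((511.0)² + (410.5)²) = √(261121.000 + 168510.250) = 655.5 m
T10: √((-335.6)² + (-579.3)²) = √(112627.360 + 335588.490) = 669.5 m
T11: √((-286.8)² + (-219.3)²) = √(82254.240 + 48092.490) = 361.0 m
T12: √((-1.0)² + (-117.7)²) = √(1.000 + 13853.290) = 117.7 m
T13: √((305.8)² + (43.5)²) = √(93513.640 + 1892.250) = 308.9 m
T14: √((-220.3)² + (-116.0)²) = √(48532.090 + 13456.000) = 249.0 m
Sorted: T12 (117.7 m) < T14 (249.0 m) < T3 (288.5 m) < T13 (308.9 m) < T4 (353.9 m) < …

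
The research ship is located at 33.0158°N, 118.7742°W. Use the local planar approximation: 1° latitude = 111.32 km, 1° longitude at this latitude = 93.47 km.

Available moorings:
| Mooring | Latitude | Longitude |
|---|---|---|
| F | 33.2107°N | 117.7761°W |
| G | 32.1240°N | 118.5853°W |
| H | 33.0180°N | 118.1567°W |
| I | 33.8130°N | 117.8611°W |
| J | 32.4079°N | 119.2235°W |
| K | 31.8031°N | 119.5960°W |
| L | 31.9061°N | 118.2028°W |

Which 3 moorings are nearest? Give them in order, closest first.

Distances from 33.0158°N, 118.7742°W:
F: 95.7821 km
G: 100.8331 km
H: 57.7182 km
I: 123.1249 km
J: 79.6435 km
K: 155.3214 km
L: 134.5831 km
Sorted: H (57.7182 km) < J (79.6435 km) < F (95.7821 km) < G (100.8331 km) < I (123.1249 km) < …

H, J, F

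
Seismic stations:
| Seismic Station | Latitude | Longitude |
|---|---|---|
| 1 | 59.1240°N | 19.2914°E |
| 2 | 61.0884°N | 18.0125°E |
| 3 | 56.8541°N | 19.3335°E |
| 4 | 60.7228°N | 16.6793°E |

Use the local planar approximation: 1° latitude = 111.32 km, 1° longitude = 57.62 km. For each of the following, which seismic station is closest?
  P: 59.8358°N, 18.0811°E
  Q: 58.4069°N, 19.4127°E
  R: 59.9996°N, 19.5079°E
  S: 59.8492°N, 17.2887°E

P at 59.8358°N, 18.0811°E:
  1: √((-0.7118·111.32)² + (1.2103·57.62)²) = √(6278.593450 + 4863.316954) = 105.5552 km
  2: √((1.2526·111.32)² + (-0.0686·57.62)²) = √(19443.355196 + 15.624090) = 139.4954 km
  3: √((-2.9817·111.32)² + (1.2524·57.62)²) = √(110172.774369 + 5207.540135) = 339.6768 km
  4: √((0.8870·111.32)² + (-1.4018·57.62)²) = √(9749.753484 + 6524.070106) = 127.5689 km
  → nearest: 1 (105.5552 km)
Q at 58.4069°N, 19.4127°E:
  1: √((0.7171·111.32)² + (-0.1213·57.62)²) = √(6372.441251 + 48.850398) = 80.1330 km
  2: √((2.6815·111.32)² + (-1.4002·57.62)²) = √(89104.984281 + 6509.185593) = 309.2154 km
  3: √((-1.5528·111.32)² + (-0.0792·57.62)²) = √(29879.783066 + 20.825569) = 172.9179 km
  4: √((2.3159·111.32)² + (-2.7334·57.62)²) = √(66463.927449 + 24805.780022) = 302.1088 km
  → nearest: 1 (80.1330 km)
R at 59.9996°N, 19.5079°E:
  1: √((-0.8756·111.32)² + (-0.2165·57.62)²) = √(9500.750236 + 155.618889) = 98.2668 km
  2: √((1.0888·111.32)² + (-1.4954·57.62)²) = √(14690.704386 + 7424.398264) = 148.7115 km
  3: √((-3.1455·111.32)² + (-0.1744·57.62)²) = √(122609.966668 + 100.980954) = 350.3012 km
  4: √((0.7232·111.32)² + (-2.8286·57.62)²) = √(6481.316508 + 26563.762090) = 181.7831 km
  → nearest: 1 (98.2668 km)
S at 59.8492°N, 17.2887°E:
  1: √((-0.7252·111.32)² + (2.0027·57.62)²) = √(6517.214066 + 13316.138499) = 140.8309 km
  2: √((1.2392·111.32)² + (0.7238·57.62)²) = √(19029.580075 + 1739.336719) = 144.1142 km
  3: √((-2.9951·111.32)² + (2.0448·57.62)²) = √(111165.250149 + 13881.876643) = 353.6200 km
  4: √((0.8736·111.32)² + (-0.6094·57.62)²) = √(9457.397565 + 1232.966871) = 103.3942 km
  → nearest: 4 (103.3942 km)

P→1; Q→1; R→1; S→4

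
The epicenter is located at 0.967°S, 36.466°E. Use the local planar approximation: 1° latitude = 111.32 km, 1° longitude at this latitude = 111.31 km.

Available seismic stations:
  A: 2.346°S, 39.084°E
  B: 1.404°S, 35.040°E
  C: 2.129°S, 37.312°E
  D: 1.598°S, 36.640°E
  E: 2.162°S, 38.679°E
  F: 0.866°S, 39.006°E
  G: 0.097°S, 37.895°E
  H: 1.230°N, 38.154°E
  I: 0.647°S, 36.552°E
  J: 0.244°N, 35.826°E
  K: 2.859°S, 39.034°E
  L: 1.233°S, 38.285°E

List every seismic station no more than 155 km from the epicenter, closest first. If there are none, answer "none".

Distances from 0.967°S, 36.466°E:
A: √((-1.379·111.32)² + (2.618·111.31)²) = √(23565.40607 + 84919.54332) = 329.371 km
B: √((-0.437·111.32)² + (-1.426·111.31)²) = √(2366.51504 + 25194.59703) = 166.015 km
C: √((-1.162·111.32)² + (0.846·111.31)²) = √(16732.41592 + 8867.66119) = 160.000 km
D: √((-0.631·111.32)² + (0.174·111.31)²) = √(4934.06781 + 375.11710) = 72.864 km
E: √((-1.195·111.32)² + (2.213·111.31)²) = √(17696.28915 + 60677.99102) = 279.954 km
F: √((0.101·111.32)² + (2.540·111.31)²) = √(126.41224 + 79934.78271) = 282.951 km
G: √((0.870·111.32)² + (1.429·111.31)²) = √(9379.61258 + 25300.71666) = 186.227 km
H: √((2.197·111.32)² + (1.688·111.31)²) = √(59814.50447 + 35303.13310) = 308.411 km
I: √((0.320·111.32)² + (0.086·111.31)²) = √(1268.95538 + 91.63582) = 36.886 km
J: √((1.211·111.32)² + (-0.640·111.31)²) = √(18173.33706 + 5074.90963) = 152.474 km
K: √((-1.892·111.32)² + (2.568·111.31)²) = √(44359.70603 + 81706.83807) = 355.059 km
L: √((-0.266·111.32)² + (1.819·111.31)²) = √(876.81843 + 40995.27118) = 204.627 km
Threshold 155 km: I (36.886 km), D (72.864 km), J (152.474 km) are within range.

I, D, J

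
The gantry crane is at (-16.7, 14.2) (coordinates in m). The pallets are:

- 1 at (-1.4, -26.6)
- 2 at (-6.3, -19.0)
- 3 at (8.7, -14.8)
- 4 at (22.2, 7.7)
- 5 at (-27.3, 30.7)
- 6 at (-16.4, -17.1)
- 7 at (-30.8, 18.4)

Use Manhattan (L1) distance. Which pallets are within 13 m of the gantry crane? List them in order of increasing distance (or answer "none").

none

Distances from (-16.7, 14.2):
1: 56.1 m
2: 43.6 m
3: 54.4 m
4: 45.4 m
5: 27.1 m
6: 31.6 m
7: 18.3 m
Threshold 13 m: none within range.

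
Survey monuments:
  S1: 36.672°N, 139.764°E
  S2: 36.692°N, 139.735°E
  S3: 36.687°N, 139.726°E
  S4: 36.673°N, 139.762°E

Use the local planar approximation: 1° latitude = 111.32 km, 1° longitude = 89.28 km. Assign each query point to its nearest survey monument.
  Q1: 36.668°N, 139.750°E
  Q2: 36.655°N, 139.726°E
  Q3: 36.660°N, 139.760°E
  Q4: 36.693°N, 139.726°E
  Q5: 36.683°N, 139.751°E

Q1 at 36.668°N, 139.750°E:
  S1: 1.327 km
  S2: 2.989 km
  S3: 3.011 km
  S4: 1.207 km
  → nearest: S4 (1.207 km)
Q2 at 36.655°N, 139.726°E:
  S1: 3.885 km
  S2: 4.196 km
  S3: 3.562 km
  S4: 3.788 km
  → nearest: S3 (3.562 km)
Q3 at 36.660°N, 139.760°E:
  S1: 1.383 km
  S2: 4.204 km
  S3: 4.272 km
  S4: 1.458 km
  → nearest: S1 (1.383 km)
Q4 at 36.693°N, 139.726°E:
  S1: 4.120 km
  S2: 0.811 km
  S3: 0.668 km
  S4: 3.910 km
  → nearest: S3 (0.668 km)
Q5 at 36.683°N, 139.751°E:
  S1: 1.687 km
  S2: 1.745 km
  S3: 2.276 km
  S4: 1.484 km
  → nearest: S4 (1.484 km)

Q1→S4; Q2→S3; Q3→S1; Q4→S3; Q5→S4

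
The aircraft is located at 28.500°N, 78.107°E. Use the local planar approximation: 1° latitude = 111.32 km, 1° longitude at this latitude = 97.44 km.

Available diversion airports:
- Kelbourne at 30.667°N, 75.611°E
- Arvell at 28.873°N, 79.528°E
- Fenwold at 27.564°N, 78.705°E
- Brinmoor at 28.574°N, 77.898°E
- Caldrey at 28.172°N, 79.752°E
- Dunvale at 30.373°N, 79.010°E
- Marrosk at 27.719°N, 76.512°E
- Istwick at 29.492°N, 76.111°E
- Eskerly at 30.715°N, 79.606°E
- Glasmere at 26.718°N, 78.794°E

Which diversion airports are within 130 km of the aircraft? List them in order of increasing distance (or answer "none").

Brinmoor, Fenwold

Distances from 28.500°N, 78.107°E:
Kelbourne: √((2.167·111.32)² + (-2.496·97.44)²) = √(58192.12518 + 59151.22084) = 342.554 km
Arvell: √((0.373·111.32)² + (1.421·97.44)²) = √(1724.10638 + 19171.79191) = 144.554 km
Fenwold: √((-0.936·111.32)² + (0.598·97.44)²) = √(10856.70639 + 3395.29035) = 119.382 km
Brinmoor: √((0.074·111.32)² + (-0.209·97.44)²) = √(67.85937 + 414.73160) = 21.968 km
Caldrey: √((-0.328·111.32)² + (1.645·97.44)²) = √(1333.19625 + 25692.49941) = 164.395 km
Dunvale: √((1.873·111.32)² + (0.903·97.44)²) = √(43473.23413 + 7741.94446) = 226.308 km
Marrosk: √((-0.781·111.32)² + (-1.595·97.44)²) = √(7558.72357 + 24154.38172) = 178.082 km
Istwick: √((0.992·111.32)² + (-1.996·97.44)²) = √(12194.66122 + 37826.45346) = 223.654 km
Eskerly: √((2.215·111.32)² + (1.499·97.44)²) = √(60798.63885 + 21334.27143) = 286.588 km
Glasmere: √((-1.782·111.32)² + (0.687·97.44)²) = √(39351.54560 + 4481.13497) = 209.363 km
Threshold 130 km: Brinmoor (21.968 km), Fenwold (119.382 km) are within range.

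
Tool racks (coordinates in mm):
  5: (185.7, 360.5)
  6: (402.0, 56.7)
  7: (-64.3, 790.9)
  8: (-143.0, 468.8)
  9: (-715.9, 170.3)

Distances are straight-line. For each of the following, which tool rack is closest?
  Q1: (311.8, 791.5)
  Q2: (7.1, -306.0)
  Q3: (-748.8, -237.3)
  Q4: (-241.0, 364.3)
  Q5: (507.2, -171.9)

Q1→7; Q2→6; Q3→9; Q4→8; Q5→6

Q1 at (311.8, 791.5):
  5: 449.1 mm
  6: 740.3 mm
  7: 376.1 mm
  8: 557.7 mm
  9: 1200.9 mm
  → nearest: 7 (376.1 mm)
Q2 at (7.1, -306.0):
  5: 690.0 mm
  6: 536.2 mm
  7: 1099.2 mm
  8: 789.2 mm
  9: 865.8 mm
  → nearest: 6 (536.2 mm)
Q3 at (-748.8, -237.3):
  5: 1109.3 mm
  6: 1187.8 mm
  7: 1235.2 mm
  8: 930.4 mm
  9: 408.9 mm
  → nearest: 9 (408.9 mm)
Q4 at (-241.0, 364.3):
  5: 426.7 mm
  6: 712.8 mm
  7: 461.7 mm
  8: 143.3 mm
  9: 513.0 mm
  → nearest: 8 (143.3 mm)
Q5 at (507.2, -171.9):
  5: 621.9 mm
  6: 251.6 mm
  7: 1119.6 mm
  8: 912.8 mm
  9: 1270.1 mm
  → nearest: 6 (251.6 mm)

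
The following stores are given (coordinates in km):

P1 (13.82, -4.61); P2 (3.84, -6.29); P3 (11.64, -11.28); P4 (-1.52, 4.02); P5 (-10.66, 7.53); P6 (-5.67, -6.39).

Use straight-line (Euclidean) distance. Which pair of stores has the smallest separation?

P1 and P3

Pairwise distances:
P1–P2: 10.12 km
P1–P3: 7.02 km
P1–P4: 17.60 km
P1–P5: 27.32 km
P1–P6: 19.57 km
P2–P3: 9.26 km
P2–P4: 11.62 km
P2–P5: 20.03 km
P2–P6: 9.51 km
P3–P4: 20.18 km
P3–P5: 29.17 km
P3–P6: 17.99 km
P4–P5: 9.79 km
P4–P6: 11.21 km
P5–P6: 14.79 km
Closest pair: P1–P3 at 7.02 km.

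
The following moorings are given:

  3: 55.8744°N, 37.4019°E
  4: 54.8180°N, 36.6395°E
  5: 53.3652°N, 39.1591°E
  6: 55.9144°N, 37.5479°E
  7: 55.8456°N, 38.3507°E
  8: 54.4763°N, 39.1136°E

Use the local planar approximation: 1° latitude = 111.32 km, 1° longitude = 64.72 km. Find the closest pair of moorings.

Pairwise distances:
3–6: 10.4457 km
6–7: 52.5187 km
3–7: 61.4900 km
5–8: 123.7227 km
3–4: 127.5307 km
4–6: 135.4731 km
4–7: 159.2198 km
7–8: 160.2277 km
4–8: 164.5798 km
6–8: 189.4644 km
3–8: 191.0372 km
4–5: 229.6661 km
5–7: 281.0313 km
3–5: 301.5884 km
5–6: 302.3293 km
Closest pair: 3–6 at 10.4457 km.

3 and 6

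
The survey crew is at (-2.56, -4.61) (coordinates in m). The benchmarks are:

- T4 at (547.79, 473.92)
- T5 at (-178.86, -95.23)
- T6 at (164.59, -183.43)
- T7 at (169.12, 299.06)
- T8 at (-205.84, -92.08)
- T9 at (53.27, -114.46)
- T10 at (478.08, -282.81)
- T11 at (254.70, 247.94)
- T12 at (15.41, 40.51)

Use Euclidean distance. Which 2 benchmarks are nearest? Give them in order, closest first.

Distances from (-2.56, -4.61):
T4: √((550.35)² + (478.53)²) = √(302885.1225 + 228990.9609) = 729.30 m
T5: √((-176.30)² + (-90.62)²) = √(31081.6900 + 8211.9844) = 198.23 m
T6: √((167.15)² + (-178.82)²) = √(27939.1225 + 31976.5924) = 244.78 m
T7: √((171.68)² + (303.67)²) = √(29474.0224 + 92215.4689) = 348.84 m
T8: √((-203.28)² + (-87.47)²) = √(41322.7584 + 7651.0009) = 221.30 m
T9: √((55.83)² + (-109.85)²) = √(3116.9889 + 12067.0225) = 123.22 m
T10: √((480.64)² + (-278.20)²) = √(231014.8096 + 77395.2400) = 555.35 m
T11: √((257.26)² + (252.55)²) = √(66182.7076 + 63781.5025) = 360.51 m
T12: √((17.97)² + (45.12)²) = √(322.9209 + 2035.8144) = 48.57 m
Sorted: T12 (48.57 m) < T9 (123.22 m) < T5 (198.23 m) < T8 (221.30 m) < …

T12, T9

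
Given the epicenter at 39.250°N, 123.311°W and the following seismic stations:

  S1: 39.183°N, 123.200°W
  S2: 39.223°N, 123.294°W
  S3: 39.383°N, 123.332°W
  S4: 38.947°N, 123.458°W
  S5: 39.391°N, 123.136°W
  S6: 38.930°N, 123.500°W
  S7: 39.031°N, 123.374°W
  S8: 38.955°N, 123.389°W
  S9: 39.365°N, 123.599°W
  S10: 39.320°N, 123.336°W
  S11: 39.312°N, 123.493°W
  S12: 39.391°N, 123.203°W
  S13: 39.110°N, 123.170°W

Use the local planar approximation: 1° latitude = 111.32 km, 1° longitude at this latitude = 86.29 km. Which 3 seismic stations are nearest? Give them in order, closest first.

S2, S10, S1

Distances from 39.250°N, 123.311°W:
S1: √((-0.067·111.32)² + (0.111·86.29)²) = √(55.62833 + 91.74172) = 12.140 km
S2: √((-0.027·111.32)² + (0.017·86.29)²) = √(9.03387 + 2.15188) = 3.345 km
S3: √((0.133·111.32)² + (-0.021·86.29)²) = √(219.20461 + 3.28367) = 14.916 km
S4: √((-0.303·111.32)² + (-0.147·86.29)²) = √(1137.71020 + 160.89984) = 36.036 km
S5: √((0.141·111.32)² + (0.175·86.29)²) = √(246.36818 + 228.03265) = 21.781 km
S6: √((-0.320·111.32)² + (-0.189·86.29)²) = √(1268.95538 + 265.97728) = 39.178 km
S7: √((-0.219·111.32)² + (-0.063·86.29)²) = √(594.33954 + 29.55303) = 24.978 km
S8: √((-0.295·111.32)² + (-0.078·86.29)²) = √(1078.42619 + 45.30125) = 33.522 km
S9: √((0.115·111.32)² + (-0.288·86.29)²) = √(163.88608 + 617.59805) = 27.955 km
S10: √((0.070·111.32)² + (-0.025·86.29)²) = √(60.72150 + 4.65373) = 8.085 km
S11: √((0.062·111.32)² + (-0.182·86.29)²) = √(47.63540 + 246.64011) = 17.154 km
S12: √((0.141·111.32)² + (0.108·86.29)²) = √(246.36818 + 86.84973) = 18.254 km
S13: √((-0.140·111.32)² + (0.141·86.29)²) = √(242.88599 + 148.03321) = 19.772 km
Sorted: S2 (3.345 km) < S10 (8.085 km) < S1 (12.140 km) < S3 (14.916 km) < S11 (17.154 km) < …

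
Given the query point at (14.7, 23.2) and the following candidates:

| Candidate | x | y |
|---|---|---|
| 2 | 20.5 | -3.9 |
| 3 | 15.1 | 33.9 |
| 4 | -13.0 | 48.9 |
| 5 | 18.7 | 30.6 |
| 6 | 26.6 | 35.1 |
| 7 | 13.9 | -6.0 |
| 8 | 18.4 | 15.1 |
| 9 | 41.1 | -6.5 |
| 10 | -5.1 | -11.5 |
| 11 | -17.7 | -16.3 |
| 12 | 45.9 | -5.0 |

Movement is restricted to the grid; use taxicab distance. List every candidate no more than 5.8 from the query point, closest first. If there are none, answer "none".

Distances from (14.7, 23.2):
2: |5.8| + |-27.1| = 5.8 + 27.1 = 32.9
3: |0.4| + |10.7| = 0.4 + 10.7 = 11.1
4: |-27.7| + |25.7| = 27.7 + 25.7 = 53.4
5: |4.0| + |7.4| = 4.0 + 7.4 = 11.4
6: |11.9| + |11.9| = 11.9 + 11.9 = 23.8
7: |-0.8| + |-29.2| = 0.8 + 29.2 = 30.0
8: |3.7| + |-8.1| = 3.7 + 8.1 = 11.8
9: |26.4| + |-29.7| = 26.4 + 29.7 = 56.1
10: |-19.8| + |-34.7| = 19.8 + 34.7 = 54.5
11: |-32.4| + |-39.5| = 32.4 + 39.5 = 71.9
12: |31.2| + |-28.2| = 31.2 + 28.2 = 59.4
Threshold 5.8: none within range.

none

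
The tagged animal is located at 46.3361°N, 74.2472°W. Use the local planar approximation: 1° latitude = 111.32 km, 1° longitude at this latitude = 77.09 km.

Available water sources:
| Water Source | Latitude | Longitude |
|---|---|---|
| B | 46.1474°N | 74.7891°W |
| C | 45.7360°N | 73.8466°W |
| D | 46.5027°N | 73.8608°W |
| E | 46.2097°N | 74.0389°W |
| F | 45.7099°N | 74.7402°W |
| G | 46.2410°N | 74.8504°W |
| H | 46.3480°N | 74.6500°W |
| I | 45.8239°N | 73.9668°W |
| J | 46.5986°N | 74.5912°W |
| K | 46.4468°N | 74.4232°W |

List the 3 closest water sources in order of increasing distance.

K, E, H

Distances from 46.3361°N, 74.2472°W:
B: √((-0.1887·111.32)² + (-0.5419·77.09)²) = √(441.255565 + 1745.156557) = 46.7591 km
C: √((-0.6001·111.32)² + (0.4006·77.09)²) = √(4462.658445 + 953.713612) = 73.5960 km
D: √((0.1666·111.32)² + (0.3864·77.09)²) = √(343.950852 + 887.299684) = 35.0892 km
E: √((-0.1264·111.32)² + (0.2083·77.09)²) = √(197.988763 + 257.854450) = 21.3505 km
F: √((-0.6262·111.32)² + (-0.4930·77.09)²) = √(4859.286683 + 1444.408149) = 79.3958 km
G: √((-0.0951·111.32)² + (-0.6032·77.09)²) = √(112.074660 + 2162.313984) = 47.6906 km
H: √((0.0119·111.32)² + (-0.4028·77.09)²) = √(1.754851 + 964.217513) = 31.0801 km
I: √((-0.5122·111.32)² + (0.2804·77.09)²) = √(3251.064184 + 467.253012) = 60.9780 km
J: √((0.2625·111.32)² + (-0.3440·77.09)²) = √(853.896062 + 703.255239) = 39.4608 km
K: √((0.1107·111.32)² + (-0.1760·77.09)²) = √(151.859385 + 184.086282) = 18.3288 km
Sorted: K (18.3288 km) < E (21.3505 km) < H (31.0801 km) < D (35.0892 km) < J (39.4608 km) < …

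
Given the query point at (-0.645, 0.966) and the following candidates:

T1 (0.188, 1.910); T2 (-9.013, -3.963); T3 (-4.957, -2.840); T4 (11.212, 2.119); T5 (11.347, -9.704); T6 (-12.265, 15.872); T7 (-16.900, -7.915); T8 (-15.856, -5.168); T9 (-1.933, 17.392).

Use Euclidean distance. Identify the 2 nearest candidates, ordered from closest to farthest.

Distances from (-0.645, 0.966):
T1: √((0.833)² + (0.944)²) = √(0.69389 + 0.89114) = 1.259
T2: √((-8.368)² + (-4.929)²) = √(70.02342 + 24.29504) = 9.712
T3: √((-4.312)² + (-3.806)²) = √(18.59334 + 14.48564) = 5.751
T4: √((11.857)² + (1.153)²) = √(140.58845 + 1.32941) = 11.913
T5: √((11.992)² + (-10.670)²) = √(143.80806 + 113.84890) = 16.052
T6: √((-11.620)² + (14.906)²) = √(135.02440 + 222.18884) = 18.900
T7: √((-16.255)² + (-8.881)²) = √(264.22502 + 78.87216) = 18.523
T8: √((-15.211)² + (-6.134)²) = √(231.37452 + 37.62596) = 16.401
T9: √((-1.288)² + (16.426)²) = √(1.65894 + 269.81348) = 16.476
Sorted: T1 (1.259) < T3 (5.751) < T2 (9.712) < T4 (11.913) < …

T1, T3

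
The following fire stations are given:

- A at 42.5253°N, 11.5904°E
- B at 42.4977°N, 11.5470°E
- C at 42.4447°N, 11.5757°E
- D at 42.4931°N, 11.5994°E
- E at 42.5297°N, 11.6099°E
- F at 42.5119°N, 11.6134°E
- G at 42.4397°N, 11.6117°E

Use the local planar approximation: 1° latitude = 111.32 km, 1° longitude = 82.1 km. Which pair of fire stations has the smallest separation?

Pairwise distances:
A–B: √((-0.0276·111.32)² + (-0.0434·82.1)²) = √(9.439838 + 12.695967) = 4.7049 km
A–C: √((-0.0806·111.32)² + (-0.0147·82.1)²) = √(80.503818 + 1.456535) = 9.0532 km
A–D: √((-0.0322·111.32)² + (0.0090·82.1)²) = √(12.848669 + 0.545973) = 3.6599 km
A–E: √((0.0044·111.32)² + (0.0195·82.1)²) = √(0.239912 + 2.563041) = 1.6742 km
A–F: √((-0.0134·111.32)² + (0.0230·82.1)²) = √(2.225133 + 3.565677) = 2.4064 km
A–G: √((-0.0856·111.32)² + (0.0213·82.1)²) = √(90.801689 + 3.058057) = 9.6881 km
B–C: √((-0.0530·111.32)² + (0.0287·82.1)²) = √(34.809528 + 5.552008) = 6.3531 km
B–D: √((-0.0046·111.32)² + (0.0524·82.1)²) = √(0.262218 + 18.507548) = 4.3324 km
B–E: √((0.0320·111.32)² + (0.0629·82.1)²) = √(12.689554 + 26.667826) = 6.2735 km
B–F: √((0.0142·111.32)² + (0.0664·82.1)²) = √(2.498752 + 29.718198) = 5.6760 km
B–G: √((-0.0580·111.32)² + (0.0647·82.1)²) = √(41.687167 + 28.215963) = 8.3608 km
C–D: √((0.0484·111.32)² + (0.0237·82.1)²) = √(29.029337 + 3.786021) = 5.7285 km
C–E: √((0.0850·111.32)² + (0.0342·82.1)²) = √(89.533229 + 7.883853) = 9.8700 km
C–F: √((0.0672·111.32)² + (0.0377·82.1)²) = √(55.960932 + 9.580077) = 8.0957 km
C–G: √((-0.0050·111.32)² + (0.0360·82.1)²) = √(0.309804 + 8.735571) = 3.0076 km
D–E: √((0.0366·111.32)² + (0.0105·82.1)²) = √(16.600018 + 0.743130) = 4.1645 km
D–F: √((0.0188·111.32)² + (0.0140·82.1)²) = √(4.379879 + 1.321120) = 2.3877 km
D–G: √((-0.0534·111.32)² + (0.0123·82.1)²) = √(35.336938 + 1.019757) = 6.0297 km
E–F: √((-0.0178·111.32)² + (0.0035·82.1)²) = √(3.926326 + 0.082570) = 2.0022 km
E–G: √((-0.0900·111.32)² + (0.0018·82.1)²) = √(100.376353 + 0.021839) = 10.0199 km
F–G: √((-0.0722·111.32)² + (-0.0017·82.1)²) = √(64.598256 + 0.019480) = 8.0385 km
Closest pair: A–E at 1.6742 km.

A and E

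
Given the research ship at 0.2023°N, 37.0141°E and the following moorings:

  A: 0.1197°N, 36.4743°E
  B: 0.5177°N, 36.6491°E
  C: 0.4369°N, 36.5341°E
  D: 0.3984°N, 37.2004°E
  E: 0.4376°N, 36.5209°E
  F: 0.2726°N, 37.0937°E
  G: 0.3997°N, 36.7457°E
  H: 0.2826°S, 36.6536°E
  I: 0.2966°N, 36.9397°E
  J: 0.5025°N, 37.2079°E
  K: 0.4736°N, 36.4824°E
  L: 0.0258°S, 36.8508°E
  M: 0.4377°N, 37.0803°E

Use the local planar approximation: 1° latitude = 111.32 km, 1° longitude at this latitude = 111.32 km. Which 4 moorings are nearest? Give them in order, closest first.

Distances from 0.2023°N, 37.0141°E:
A: √((-0.0826·111.32)² + (-0.5398·111.32)²) = √(84.548613 + 3610.872517) = 60.7900 km
B: √((0.3154·111.32)² + (-0.3650·111.32)²) = √(1232.735132 + 1650.943171) = 53.6999 km
C: √((0.2346·111.32)² + (-0.4800·111.32)²) = √(682.028324 + 2855.149609) = 59.4742 km
D: √((0.1961·111.32)² + (0.1863·111.32)²) = √(476.542438 + 430.102637) = 30.1105 km
E: √((0.2353·111.32)² + (-0.4932·111.32)²) = √(686.104471 + 3014.342044) = 60.8313 km
F: √((0.0703·111.32)² + (0.0796·111.32)²) = √(61.243083 + 78.518597) = 11.8221 km
G: √((0.1974·111.32)² + (-0.2684·111.32)²) = √(482.881639 + 892.712094) = 37.0890 km
H: √((-0.4849·111.32)² + (-0.3605·111.32)²) = √(2913.739782 + 1610.485924) = 67.2624 km
I: √((0.0943·111.32)² + (-0.0744·111.32)²) = √(110.197002 + 68.594969) = 13.3713 km
J: √((0.3002·111.32)² + (0.1938·111.32)²) = √(1116.780369 + 465.429537) = 39.7770 km
K: √((0.2713·111.32)² + (-0.5317·111.32)²) = √(912.107408 + 3503.319254) = 66.4487 km
L: √((-0.2281·111.32)² + (-0.1633·111.32)²) = √(644.758336 + 330.459898) = 31.2285 km
M: √((0.2354·111.32)² + (0.0662·111.32)²) = √(686.687770 + 54.307821) = 27.2212 km
Sorted: F (11.8221 km) < I (13.3713 km) < M (27.2212 km) < D (30.1105 km) < L (31.2285 km) < G (37.0890 km) < …

F, I, M, D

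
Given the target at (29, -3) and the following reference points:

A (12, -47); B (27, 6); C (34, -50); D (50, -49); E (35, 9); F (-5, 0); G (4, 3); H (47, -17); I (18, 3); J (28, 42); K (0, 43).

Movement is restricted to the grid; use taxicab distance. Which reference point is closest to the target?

B

Distances from (29, -3):
A: |-17| + |-44| = 17 + 44 = 61
B: |-2| + |9| = 2 + 9 = 11
C: |5| + |-47| = 5 + 47 = 52
D: |21| + |-46| = 21 + 46 = 67
E: |6| + |12| = 6 + 12 = 18
F: |-34| + |3| = 34 + 3 = 37
G: |-25| + |6| = 25 + 6 = 31
H: |18| + |-14| = 18 + 14 = 32
I: |-11| + |6| = 11 + 6 = 17
J: |-1| + |45| = 1 + 45 = 46
K: |-29| + |46| = 29 + 46 = 75
Minimum: B at 11.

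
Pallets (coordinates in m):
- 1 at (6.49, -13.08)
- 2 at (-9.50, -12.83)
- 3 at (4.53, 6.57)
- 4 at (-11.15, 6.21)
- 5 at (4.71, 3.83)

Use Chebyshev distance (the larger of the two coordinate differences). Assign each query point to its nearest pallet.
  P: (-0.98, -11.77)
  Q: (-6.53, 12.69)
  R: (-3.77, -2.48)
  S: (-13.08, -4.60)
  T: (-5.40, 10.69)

P at (-0.98, -11.77):
  1: 7.47 m
  2: 8.52 m
  3: 18.34 m
  4: 17.98 m
  5: 15.60 m
  → nearest: 1 (7.47 m)
Q at (-6.53, 12.69):
  1: 25.77 m
  2: 25.52 m
  3: 11.06 m
  4: 6.48 m
  5: 11.24 m
  → nearest: 4 (6.48 m)
R at (-3.77, -2.48):
  1: 10.60 m
  2: 10.35 m
  3: 9.05 m
  4: 8.69 m
  5: 8.48 m
  → nearest: 5 (8.48 m)
S at (-13.08, -4.60):
  1: 19.57 m
  2: 8.23 m
  3: 17.61 m
  4: 10.81 m
  5: 17.79 m
  → nearest: 2 (8.23 m)
T at (-5.40, 10.69):
  1: 23.77 m
  2: 23.52 m
  3: 9.93 m
  4: 5.75 m
  5: 10.11 m
  → nearest: 4 (5.75 m)

P→1; Q→4; R→5; S→2; T→4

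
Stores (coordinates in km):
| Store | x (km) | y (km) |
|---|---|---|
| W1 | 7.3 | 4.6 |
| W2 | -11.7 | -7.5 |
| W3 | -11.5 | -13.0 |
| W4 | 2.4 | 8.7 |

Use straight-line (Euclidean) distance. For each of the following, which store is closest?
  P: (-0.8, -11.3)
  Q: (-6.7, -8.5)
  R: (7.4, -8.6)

P at (-0.8, -11.3):
  W1: 17.8 km
  W2: 11.5 km
  W3: 10.8 km
  W4: 20.3 km
  → nearest: W3 (10.8 km)
Q at (-6.7, -8.5):
  W1: 19.2 km
  W2: 5.1 km
  W3: 6.6 km
  W4: 19.5 km
  → nearest: W2 (5.1 km)
R at (7.4, -8.6):
  W1: 13.2 km
  W2: 19.1 km
  W3: 19.4 km
  W4: 18.0 km
  → nearest: W1 (13.2 km)

P→W3; Q→W2; R→W1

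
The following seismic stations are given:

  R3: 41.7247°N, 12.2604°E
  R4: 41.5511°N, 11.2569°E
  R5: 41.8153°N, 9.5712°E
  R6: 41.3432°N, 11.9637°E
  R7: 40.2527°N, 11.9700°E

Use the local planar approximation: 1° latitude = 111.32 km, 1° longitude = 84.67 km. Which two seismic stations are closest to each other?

Pairwise distances:
R3–R4: 87.1363 km
R3–R5: 227.9178 km
R3–R6: 49.3424 km
R3–R7: 165.6975 km
R4–R5: 145.7269 km
R4–R6: 64.1640 km
R4–R7: 156.6420 km
R5–R6: 209.2791 km
R5–R7: 267.4142 km
R6–R7: 121.3956 km
Closest pair: R3–R6 at 49.3424 km.

R3 and R6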